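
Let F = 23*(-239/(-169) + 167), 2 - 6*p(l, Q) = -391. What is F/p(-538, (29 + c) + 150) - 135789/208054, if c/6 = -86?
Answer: 269388882937/4606107506 ≈ 58.485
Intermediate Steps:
c = -516 (c = 6*(-86) = -516)
p(l, Q) = 131/2 (p(l, Q) = 1/3 - 1/6*(-391) = 1/3 + 391/6 = 131/2)
F = 654626/169 (F = 23*(-239*(-1/169) + 167) = 23*(239/169 + 167) = 23*(28462/169) = 654626/169 ≈ 3873.5)
F/p(-538, (29 + c) + 150) - 135789/208054 = 654626/(169*(131/2)) - 135789/208054 = (654626/169)*(2/131) - 135789*1/208054 = 1309252/22139 - 135789/208054 = 269388882937/4606107506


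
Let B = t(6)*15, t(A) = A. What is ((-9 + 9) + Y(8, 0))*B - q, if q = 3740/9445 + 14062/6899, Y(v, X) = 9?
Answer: 10524367340/13032211 ≈ 807.57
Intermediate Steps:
B = 90 (B = 6*15 = 90)
q = 31723570/13032211 (q = 3740*(1/9445) + 14062*(1/6899) = 748/1889 + 14062/6899 = 31723570/13032211 ≈ 2.4342)
((-9 + 9) + Y(8, 0))*B - q = ((-9 + 9) + 9)*90 - 1*31723570/13032211 = (0 + 9)*90 - 31723570/13032211 = 9*90 - 31723570/13032211 = 810 - 31723570/13032211 = 10524367340/13032211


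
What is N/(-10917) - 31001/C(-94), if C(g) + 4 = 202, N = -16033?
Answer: -37251487/240174 ≈ -155.10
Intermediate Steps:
C(g) = 198 (C(g) = -4 + 202 = 198)
N/(-10917) - 31001/C(-94) = -16033/(-10917) - 31001/198 = -16033*(-1/10917) - 31001*1/198 = 16033/10917 - 31001/198 = -37251487/240174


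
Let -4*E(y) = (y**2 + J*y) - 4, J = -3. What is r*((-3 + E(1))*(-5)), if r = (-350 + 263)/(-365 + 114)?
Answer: 1305/502 ≈ 2.5996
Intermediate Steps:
E(y) = 1 - y**2/4 + 3*y/4 (E(y) = -((y**2 - 3*y) - 4)/4 = -(-4 + y**2 - 3*y)/4 = 1 - y**2/4 + 3*y/4)
r = 87/251 (r = -87/(-251) = -87*(-1/251) = 87/251 ≈ 0.34661)
r*((-3 + E(1))*(-5)) = 87*((-3 + (1 - 1/4*1**2 + (3/4)*1))*(-5))/251 = 87*((-3 + (1 - 1/4*1 + 3/4))*(-5))/251 = 87*((-3 + (1 - 1/4 + 3/4))*(-5))/251 = 87*((-3 + 3/2)*(-5))/251 = 87*(-3/2*(-5))/251 = (87/251)*(15/2) = 1305/502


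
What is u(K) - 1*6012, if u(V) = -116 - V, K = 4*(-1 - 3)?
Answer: -6112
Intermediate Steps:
K = -16 (K = 4*(-4) = -16)
u(K) - 1*6012 = (-116 - 1*(-16)) - 1*6012 = (-116 + 16) - 6012 = -100 - 6012 = -6112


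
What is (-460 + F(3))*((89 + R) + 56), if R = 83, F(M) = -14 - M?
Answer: -108756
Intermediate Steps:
(-460 + F(3))*((89 + R) + 56) = (-460 + (-14 - 1*3))*((89 + 83) + 56) = (-460 + (-14 - 3))*(172 + 56) = (-460 - 17)*228 = -477*228 = -108756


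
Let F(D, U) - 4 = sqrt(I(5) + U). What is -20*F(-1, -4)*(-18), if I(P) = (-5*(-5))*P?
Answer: 5400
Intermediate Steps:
I(P) = 25*P
F(D, U) = 4 + sqrt(125 + U) (F(D, U) = 4 + sqrt(25*5 + U) = 4 + sqrt(125 + U))
-20*F(-1, -4)*(-18) = -20*(4 + sqrt(125 - 4))*(-18) = -20*(4 + sqrt(121))*(-18) = -20*(4 + 11)*(-18) = -20*15*(-18) = -300*(-18) = 5400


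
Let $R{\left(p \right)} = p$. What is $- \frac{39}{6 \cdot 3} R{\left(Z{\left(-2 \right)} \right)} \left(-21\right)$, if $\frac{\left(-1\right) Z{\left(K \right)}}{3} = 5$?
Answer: $- \frac{1365}{2} \approx -682.5$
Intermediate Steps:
$Z{\left(K \right)} = -15$ ($Z{\left(K \right)} = \left(-3\right) 5 = -15$)
$- \frac{39}{6 \cdot 3} R{\left(Z{\left(-2 \right)} \right)} \left(-21\right) = - \frac{39}{6 \cdot 3} \left(-15\right) \left(-21\right) = - \frac{39}{18} \left(-15\right) \left(-21\right) = \left(-39\right) \frac{1}{18} \left(-15\right) \left(-21\right) = \left(- \frac{13}{6}\right) \left(-15\right) \left(-21\right) = \frac{65}{2} \left(-21\right) = - \frac{1365}{2}$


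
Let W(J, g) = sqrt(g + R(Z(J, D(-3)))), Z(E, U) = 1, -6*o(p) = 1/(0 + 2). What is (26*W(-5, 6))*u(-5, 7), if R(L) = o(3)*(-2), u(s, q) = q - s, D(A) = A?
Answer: 52*sqrt(222) ≈ 774.78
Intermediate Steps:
o(p) = -1/12 (o(p) = -1/(6*(0 + 2)) = -1/6/2 = -1/6*1/2 = -1/12)
R(L) = 1/6 (R(L) = -1/12*(-2) = 1/6)
W(J, g) = sqrt(1/6 + g) (W(J, g) = sqrt(g + 1/6) = sqrt(1/6 + g))
(26*W(-5, 6))*u(-5, 7) = (26*(sqrt(6 + 36*6)/6))*(7 - 1*(-5)) = (26*(sqrt(6 + 216)/6))*(7 + 5) = (26*(sqrt(222)/6))*12 = (13*sqrt(222)/3)*12 = 52*sqrt(222)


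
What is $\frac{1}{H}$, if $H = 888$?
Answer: $\frac{1}{888} \approx 0.0011261$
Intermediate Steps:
$\frac{1}{H} = \frac{1}{888}$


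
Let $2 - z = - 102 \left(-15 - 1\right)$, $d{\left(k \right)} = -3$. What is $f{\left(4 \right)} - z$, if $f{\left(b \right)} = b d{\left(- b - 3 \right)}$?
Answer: $1618$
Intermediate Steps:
$f{\left(b \right)} = - 3 b$ ($f{\left(b \right)} = b \left(-3\right) = - 3 b$)
$z = -1630$ ($z = 2 - - 102 \left(-15 - 1\right) = 2 - \left(-102\right) \left(-16\right) = 2 - 1632 = -1630$)
$f{\left(4 \right)} - z = \left(-3\right) 4 - -1630 = -12 + 1630 = 1618$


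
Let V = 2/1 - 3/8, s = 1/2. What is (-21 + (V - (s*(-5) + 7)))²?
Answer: 36481/64 ≈ 570.02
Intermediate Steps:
s = ½ ≈ 0.50000
V = 13/8 (V = 2*1 - 3*⅛ = 2 - 3/8 = 13/8 ≈ 1.6250)
(-21 + (V - (s*(-5) + 7)))² = (-21 + (13/8 - ((½)*(-5) + 7)))² = (-21 + (13/8 - (-5/2 + 7)))² = (-21 + (13/8 - 1*9/2))² = (-21 + (13/8 - 9/2))² = (-21 - 23/8)² = (-191/8)² = 36481/64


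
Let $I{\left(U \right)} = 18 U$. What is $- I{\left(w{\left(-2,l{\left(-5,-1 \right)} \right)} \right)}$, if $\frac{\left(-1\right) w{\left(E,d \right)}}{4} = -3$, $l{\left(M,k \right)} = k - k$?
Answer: $-216$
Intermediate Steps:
$l{\left(M,k \right)} = 0$
$w{\left(E,d \right)} = 12$ ($w{\left(E,d \right)} = \left(-4\right) \left(-3\right) = 12$)
$- I{\left(w{\left(-2,l{\left(-5,-1 \right)} \right)} \right)} = - 18 \cdot 12 = \left(-1\right) 216 = -216$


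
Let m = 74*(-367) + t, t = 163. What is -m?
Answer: 26995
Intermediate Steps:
m = -26995 (m = 74*(-367) + 163 = -27158 + 163 = -26995)
-m = -1*(-26995) = 26995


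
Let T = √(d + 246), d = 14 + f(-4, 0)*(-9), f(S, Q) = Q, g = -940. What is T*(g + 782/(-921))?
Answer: -1733044*√65/921 ≈ -15171.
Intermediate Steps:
d = 14 (d = 14 + 0*(-9) = 14 + 0 = 14)
T = 2*√65 (T = √(14 + 246) = √260 = 2*√65 ≈ 16.125)
T*(g + 782/(-921)) = (2*√65)*(-940 + 782/(-921)) = (2*√65)*(-940 + 782*(-1/921)) = (2*√65)*(-940 - 782/921) = (2*√65)*(-866522/921) = -1733044*√65/921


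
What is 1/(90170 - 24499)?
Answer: 1/65671 ≈ 1.5227e-5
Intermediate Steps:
1/(90170 - 24499) = 1/65671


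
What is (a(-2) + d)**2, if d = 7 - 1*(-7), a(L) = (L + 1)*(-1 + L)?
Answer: 289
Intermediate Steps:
a(L) = (1 + L)*(-1 + L)
d = 14 (d = 7 + 7 = 14)
(a(-2) + d)**2 = ((-1 + (-2)**2) + 14)**2 = ((-1 + 4) + 14)**2 = (3 + 14)**2 = 17**2 = 289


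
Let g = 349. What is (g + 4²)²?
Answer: 133225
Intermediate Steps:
(g + 4²)² = (349 + 4²)² = (349 + 16)² = 365² = 133225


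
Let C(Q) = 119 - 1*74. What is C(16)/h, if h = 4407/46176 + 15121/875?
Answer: 15540000/6000713 ≈ 2.5897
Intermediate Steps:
C(Q) = 45 (C(Q) = 119 - 74 = 45)
h = 18002139/1036000 (h = 4407*(1/46176) + 15121*(1/875) = 113/1184 + 15121/875 = 18002139/1036000 ≈ 17.377)
C(16)/h = 45/(18002139/1036000) = 45*(1036000/18002139) = 15540000/6000713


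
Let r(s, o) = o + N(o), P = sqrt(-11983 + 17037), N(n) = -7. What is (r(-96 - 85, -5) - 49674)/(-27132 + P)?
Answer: 5067972/2767445 + 3549*sqrt(14)/2767445 ≈ 1.8361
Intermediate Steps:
P = 19*sqrt(14) (P = sqrt(5054) = 19*sqrt(14) ≈ 71.092)
r(s, o) = -7 + o (r(s, o) = o - 7 = -7 + o)
(r(-96 - 85, -5) - 49674)/(-27132 + P) = ((-7 - 5) - 49674)/(-27132 + 19*sqrt(14)) = (-12 - 49674)/(-27132 + 19*sqrt(14)) = -49686/(-27132 + 19*sqrt(14))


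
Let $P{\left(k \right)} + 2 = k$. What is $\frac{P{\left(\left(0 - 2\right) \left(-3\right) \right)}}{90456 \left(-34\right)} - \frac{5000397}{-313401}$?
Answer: $\frac{1281561643457}{80322169092} \approx 15.955$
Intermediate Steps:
$P{\left(k \right)} = -2 + k$
$\frac{P{\left(\left(0 - 2\right) \left(-3\right) \right)}}{90456 \left(-34\right)} - \frac{5000397}{-313401} = \frac{-2 + \left(0 - 2\right) \left(-3\right)}{90456 \left(-34\right)} - \frac{5000397}{-313401} = \frac{-2 - -6}{-3075504} - - \frac{1666799}{104467} = \left(-2 + 6\right) \left(- \frac{1}{3075504}\right) + \frac{1666799}{104467} = 4 \left(- \frac{1}{3075504}\right) + \frac{1666799}{104467} = - \frac{1}{768876} + \frac{1666799}{104467} = \frac{1281561643457}{80322169092}$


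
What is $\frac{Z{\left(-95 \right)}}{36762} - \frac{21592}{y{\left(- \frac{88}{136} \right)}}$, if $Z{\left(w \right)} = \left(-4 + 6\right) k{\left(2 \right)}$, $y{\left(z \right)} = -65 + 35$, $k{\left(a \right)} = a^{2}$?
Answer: $\frac{66147112}{91905} \approx 719.73$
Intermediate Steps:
$y{\left(z \right)} = -30$
$Z{\left(w \right)} = 8$ ($Z{\left(w \right)} = \left(-4 + 6\right) 2^{2} = 2 \cdot 4 = 8$)
$\frac{Z{\left(-95 \right)}}{36762} - \frac{21592}{y{\left(- \frac{88}{136} \right)}} = \frac{8}{36762} - \frac{21592}{-30} = 8 \cdot \frac{1}{36762} - - \frac{10796}{15} = \frac{4}{18381} + \frac{10796}{15} = \frac{66147112}{91905}$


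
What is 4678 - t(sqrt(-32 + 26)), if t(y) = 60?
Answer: 4618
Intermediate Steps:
4678 - t(sqrt(-32 + 26)) = 4678 - 1*60 = 4678 - 60 = 4618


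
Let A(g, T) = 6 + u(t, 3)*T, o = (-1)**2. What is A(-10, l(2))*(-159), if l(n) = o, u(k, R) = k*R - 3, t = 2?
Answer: -1431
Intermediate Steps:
u(k, R) = -3 + R*k (u(k, R) = R*k - 3 = -3 + R*k)
o = 1
l(n) = 1
A(g, T) = 6 + 3*T (A(g, T) = 6 + (-3 + 3*2)*T = 6 + (-3 + 6)*T = 6 + 3*T)
A(-10, l(2))*(-159) = (6 + 3*1)*(-159) = (6 + 3)*(-159) = 9*(-159) = -1431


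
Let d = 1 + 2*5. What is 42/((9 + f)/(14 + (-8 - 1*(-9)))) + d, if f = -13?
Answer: -293/2 ≈ -146.50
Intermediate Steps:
d = 11 (d = 1 + 10 = 11)
42/((9 + f)/(14 + (-8 - 1*(-9)))) + d = 42/((9 - 13)/(14 + (-8 - 1*(-9)))) + 11 = 42/(-4/(14 + (-8 + 9))) + 11 = 42/(-4/(14 + 1)) + 11 = 42/(-4/15) + 11 = -15/4*42 + 11 = -315/2 + 11 = -293/2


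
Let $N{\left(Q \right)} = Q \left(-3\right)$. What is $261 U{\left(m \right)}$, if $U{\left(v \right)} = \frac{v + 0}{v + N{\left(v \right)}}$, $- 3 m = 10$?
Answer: $- \frac{261}{2} \approx -130.5$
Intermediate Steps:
$N{\left(Q \right)} = - 3 Q$
$m = - \frac{10}{3}$ ($m = \left(- \frac{1}{3}\right) 10 = - \frac{10}{3} \approx -3.3333$)
$U{\left(v \right)} = - \frac{1}{2}$ ($U{\left(v \right)} = \frac{v + 0}{v - 3 v} = \frac{v}{\left(-2\right) v} = v \left(- \frac{1}{2 v}\right) = - \frac{1}{2}$)
$261 U{\left(m \right)} = 261 \left(- \frac{1}{2}\right) = - \frac{261}{2}$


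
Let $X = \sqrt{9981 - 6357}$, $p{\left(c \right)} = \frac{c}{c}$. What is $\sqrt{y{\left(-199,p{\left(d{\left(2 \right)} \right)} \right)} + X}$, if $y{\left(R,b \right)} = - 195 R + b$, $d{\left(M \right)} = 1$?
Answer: $\sqrt{38806 + 2 \sqrt{906}} \approx 197.15$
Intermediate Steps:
$p{\left(c \right)} = 1$
$y{\left(R,b \right)} = b - 195 R$
$X = 2 \sqrt{906}$ ($X = \sqrt{3624} = 2 \sqrt{906} \approx 60.2$)
$\sqrt{y{\left(-199,p{\left(d{\left(2 \right)} \right)} \right)} + X} = \sqrt{\left(1 - -38805\right) + 2 \sqrt{906}} = \sqrt{\left(1 + 38805\right) + 2 \sqrt{906}} = \sqrt{38806 + 2 \sqrt{906}}$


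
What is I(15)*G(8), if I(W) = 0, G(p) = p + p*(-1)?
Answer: 0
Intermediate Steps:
G(p) = 0 (G(p) = p - p = 0)
I(15)*G(8) = 0*0 = 0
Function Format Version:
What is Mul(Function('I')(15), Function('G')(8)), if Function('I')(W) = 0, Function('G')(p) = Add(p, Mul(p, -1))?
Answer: 0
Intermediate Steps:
Function('G')(p) = 0 (Function('G')(p) = Add(p, Mul(-1, p)) = 0)
Mul(Function('I')(15), Function('G')(8)) = Mul(0, 0) = 0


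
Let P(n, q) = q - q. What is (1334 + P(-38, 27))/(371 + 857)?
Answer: 667/614 ≈ 1.0863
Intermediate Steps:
P(n, q) = 0
(1334 + P(-38, 27))/(371 + 857) = (1334 + 0)/(371 + 857) = 1334/1228 = 1334*(1/1228) = 667/614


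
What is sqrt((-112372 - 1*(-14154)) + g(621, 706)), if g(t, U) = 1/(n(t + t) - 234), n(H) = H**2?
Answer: I*sqrt(25959910407706430)/514110 ≈ 313.4*I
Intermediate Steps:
g(t, U) = 1/(-234 + 4*t**2) (g(t, U) = 1/((t + t)**2 - 234) = 1/((2*t)**2 - 234) = 1/(4*t**2 - 234) = 1/(-234 + 4*t**2))
sqrt((-112372 - 1*(-14154)) + g(621, 706)) = sqrt((-112372 - 1*(-14154)) + 1/(2*(-117 + 2*621**2))) = sqrt((-112372 + 14154) + 1/(2*(-117 + 2*385641))) = sqrt(-98218 + 1/(2*(-117 + 771282))) = sqrt(-98218 + (1/2)/771165) = sqrt(-98218 + (1/2)*(1/771165)) = sqrt(-98218 + 1/1542330) = sqrt(-151484567939/1542330) = I*sqrt(25959910407706430)/514110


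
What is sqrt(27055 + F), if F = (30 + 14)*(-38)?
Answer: sqrt(25383) ≈ 159.32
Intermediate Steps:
F = -1672 (F = 44*(-38) = -1672)
sqrt(27055 + F) = sqrt(27055 - 1672) = sqrt(25383)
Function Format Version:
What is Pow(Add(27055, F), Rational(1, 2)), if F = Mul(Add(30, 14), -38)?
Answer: Pow(25383, Rational(1, 2)) ≈ 159.32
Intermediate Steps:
F = -1672 (F = Mul(44, -38) = -1672)
Pow(Add(27055, F), Rational(1, 2)) = Pow(Add(27055, -1672), Rational(1, 2)) = Pow(25383, Rational(1, 2))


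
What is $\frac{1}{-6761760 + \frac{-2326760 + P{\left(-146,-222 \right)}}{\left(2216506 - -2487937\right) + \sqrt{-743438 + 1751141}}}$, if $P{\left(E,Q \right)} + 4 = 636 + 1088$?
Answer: $- \frac{1870622693749879921}{12648702630193425931458320} - \frac{87189 \sqrt{111967}}{12648702630193425931458320} \approx -1.4789 \cdot 10^{-7}$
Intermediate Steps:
$P{\left(E,Q \right)} = 1720$ ($P{\left(E,Q \right)} = -4 + \left(636 + 1088\right) = -4 + 1724 = 1720$)
$\frac{1}{-6761760 + \frac{-2326760 + P{\left(-146,-222 \right)}}{\left(2216506 - -2487937\right) + \sqrt{-743438 + 1751141}}} = \frac{1}{-6761760 + \frac{-2326760 + 1720}{\left(2216506 - -2487937\right) + \sqrt{-743438 + 1751141}}} = \frac{1}{-6761760 - \frac{2325040}{\left(2216506 + 2487937\right) + \sqrt{1007703}}} = \frac{1}{-6761760 - \frac{2325040}{4704443 + 3 \sqrt{111967}}}$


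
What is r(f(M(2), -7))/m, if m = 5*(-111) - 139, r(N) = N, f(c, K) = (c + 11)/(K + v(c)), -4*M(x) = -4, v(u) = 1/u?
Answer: 1/347 ≈ 0.0028818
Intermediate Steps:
v(u) = 1/u
M(x) = 1 (M(x) = -¼*(-4) = 1)
f(c, K) = (11 + c)/(K + 1/c) (f(c, K) = (c + 11)/(K + 1/c) = (11 + c)/(K + 1/c))
m = -694 (m = -555 - 139 = -694)
r(f(M(2), -7))/m = (1*(11 + 1)/(1 - 7*1))/(-694) = (1*12/(1 - 7))*(-1/694) = (1*12/(-6))*(-1/694) = (1*(-⅙)*12)*(-1/694) = -2*(-1/694) = 1/347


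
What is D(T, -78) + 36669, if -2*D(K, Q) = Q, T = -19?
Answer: 36708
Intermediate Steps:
D(K, Q) = -Q/2
D(T, -78) + 36669 = -½*(-78) + 36669 = 39 + 36669 = 36708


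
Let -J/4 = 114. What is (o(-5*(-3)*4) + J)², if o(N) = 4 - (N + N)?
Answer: 327184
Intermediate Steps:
J = -456 (J = -4*114 = -456)
o(N) = 4 - 2*N
(o(-5*(-3)*4) + J)² = ((4 - 2*(-5*(-3))*4) - 456)² = ((4 - 30*4) - 456)² = ((4 - 2*60) - 456)² = ((4 - 120) - 456)² = (-116 - 456)² = (-572)² = 327184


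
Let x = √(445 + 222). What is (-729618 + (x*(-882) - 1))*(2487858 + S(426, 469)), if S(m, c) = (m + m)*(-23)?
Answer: -1800890852178 - 2177007084*√667 ≈ -1.8571e+12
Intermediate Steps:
S(m, c) = -46*m (S(m, c) = (2*m)*(-23) = -46*m)
x = √667 ≈ 25.826
(-729618 + (x*(-882) - 1))*(2487858 + S(426, 469)) = (-729618 + (√667*(-882) - 1))*(2487858 - 46*426) = (-729618 + (-882*√667 - 1))*(2487858 - 19596) = (-729618 + (-1 - 882*√667))*2468262 = (-729619 - 882*√667)*2468262 = -1800890852178 - 2177007084*√667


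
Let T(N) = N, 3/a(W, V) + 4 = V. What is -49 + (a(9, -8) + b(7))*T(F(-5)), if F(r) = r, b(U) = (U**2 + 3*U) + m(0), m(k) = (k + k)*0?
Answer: -1591/4 ≈ -397.75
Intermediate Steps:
a(W, V) = 3/(-4 + V)
m(k) = 0 (m(k) = (2*k)*0 = 0)
b(U) = U**2 + 3*U (b(U) = (U**2 + 3*U) + 0 = U**2 + 3*U)
-49 + (a(9, -8) + b(7))*T(F(-5)) = -49 + (3/(-4 - 8) + 7*(3 + 7))*(-5) = -49 + (3/(-12) + 7*10)*(-5) = -49 + (3*(-1/12) + 70)*(-5) = -49 + (-1/4 + 70)*(-5) = -49 + (279/4)*(-5) = -49 - 1395/4 = -1591/4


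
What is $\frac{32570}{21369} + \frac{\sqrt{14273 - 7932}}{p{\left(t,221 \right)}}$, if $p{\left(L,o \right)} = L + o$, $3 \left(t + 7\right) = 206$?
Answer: $\frac{32570}{21369} + \frac{3 \sqrt{6341}}{848} \approx 1.8059$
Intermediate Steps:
$t = \frac{185}{3}$ ($t = -7 + \frac{1}{3} \cdot 206 = -7 + \frac{206}{3} = \frac{185}{3} \approx 61.667$)
$\frac{32570}{21369} + \frac{\sqrt{14273 - 7932}}{p{\left(t,221 \right)}} = \frac{32570}{21369} + \frac{\sqrt{14273 - 7932}}{\frac{185}{3} + 221} = 32570 \cdot \frac{1}{21369} + \frac{\sqrt{6341}}{\frac{848}{3}} = \frac{32570}{21369} + \sqrt{6341} \cdot \frac{3}{848} = \frac{32570}{21369} + \frac{3 \sqrt{6341}}{848}$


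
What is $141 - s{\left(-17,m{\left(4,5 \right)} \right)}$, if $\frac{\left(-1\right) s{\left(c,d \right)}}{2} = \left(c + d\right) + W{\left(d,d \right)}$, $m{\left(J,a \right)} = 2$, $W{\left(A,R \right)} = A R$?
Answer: $119$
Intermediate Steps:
$s{\left(c,d \right)} = - 2 c - 2 d - 2 d^{2}$ ($s{\left(c,d \right)} = - 2 \left(\left(c + d\right) + d d\right) = - 2 \left(\left(c + d\right) + d^{2}\right) = - 2 \left(c + d + d^{2}\right) = - 2 c - 2 d - 2 d^{2}$)
$141 - s{\left(-17,m{\left(4,5 \right)} \right)} = 141 - \left(\left(-2\right) \left(-17\right) - 4 - 2 \cdot 2^{2}\right) = 141 - \left(34 - 4 - 8\right) = 141 - 22 = 119$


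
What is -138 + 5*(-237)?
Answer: -1323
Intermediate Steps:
-138 + 5*(-237) = -138 - 1185 = -1323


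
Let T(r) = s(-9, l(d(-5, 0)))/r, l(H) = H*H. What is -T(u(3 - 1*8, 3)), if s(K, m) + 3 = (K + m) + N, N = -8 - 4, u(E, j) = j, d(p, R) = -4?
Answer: 8/3 ≈ 2.6667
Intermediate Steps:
l(H) = H²
N = -12
s(K, m) = -15 + K + m (s(K, m) = -3 + ((K + m) - 12) = -3 + (-12 + K + m) = -15 + K + m)
T(r) = -8/r (T(r) = (-15 - 9 + (-4)²)/r = (-15 - 9 + 16)/r = -8/r)
-T(u(3 - 1*8, 3)) = -(-8)/3 = -1*(-8/3) = 8/3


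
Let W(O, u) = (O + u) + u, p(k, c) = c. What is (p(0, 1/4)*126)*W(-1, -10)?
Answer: -1323/2 ≈ -661.50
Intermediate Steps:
W(O, u) = O + 2*u
(p(0, 1/4)*126)*W(-1, -10) = (126/4)*(-1 + 2*(-10)) = ((1/4)*126)*(-1 - 20) = (63/2)*(-21) = -1323/2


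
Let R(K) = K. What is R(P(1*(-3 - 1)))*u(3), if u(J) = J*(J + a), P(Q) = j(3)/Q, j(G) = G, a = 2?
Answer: -45/4 ≈ -11.250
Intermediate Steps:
P(Q) = 3/Q
u(J) = J*(2 + J) (u(J) = J*(J + 2) = J*(2 + J))
R(P(1*(-3 - 1)))*u(3) = (3/((1*(-3 - 1))))*(3*(2 + 3)) = (3/((1*(-4))))*(3*5) = (3/(-4))*15 = (3*(-¼))*15 = -¾*15 = -45/4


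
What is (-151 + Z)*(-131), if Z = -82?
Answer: 30523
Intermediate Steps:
(-151 + Z)*(-131) = (-151 - 82)*(-131) = -233*(-131) = 30523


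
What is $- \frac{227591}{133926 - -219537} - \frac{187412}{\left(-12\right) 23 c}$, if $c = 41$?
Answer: $\frac{5305649000}{333315609} \approx 15.918$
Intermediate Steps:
$- \frac{227591}{133926 - -219537} - \frac{187412}{\left(-12\right) 23 c} = - \frac{227591}{133926 - -219537} - \frac{187412}{\left(-12\right) 23 \cdot 41} = - \frac{227591}{133926 + 219537} - \frac{187412}{\left(-276\right) 41} = - \frac{227591}{353463} - \frac{187412}{-11316} = \left(-227591\right) \frac{1}{353463} - - \frac{46853}{2829} = - \frac{227591}{353463} + \frac{46853}{2829} = \frac{5305649000}{333315609}$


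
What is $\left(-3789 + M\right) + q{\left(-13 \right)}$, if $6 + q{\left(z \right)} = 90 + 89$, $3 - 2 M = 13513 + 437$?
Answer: $- \frac{21179}{2} \approx -10590.0$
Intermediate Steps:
$M = - \frac{13947}{2}$ ($M = \frac{3}{2} - \frac{13513 + 437}{2} = \frac{3}{2} - 6975 = - \frac{13947}{2} \approx -6973.5$)
$q{\left(z \right)} = 173$ ($q{\left(z \right)} = -6 + \left(90 + 89\right) = -6 + 179 = 173$)
$\left(-3789 + M\right) + q{\left(-13 \right)} = \left(-3789 - \frac{13947}{2}\right) + 173 = - \frac{21525}{2} + 173 = - \frac{21179}{2}$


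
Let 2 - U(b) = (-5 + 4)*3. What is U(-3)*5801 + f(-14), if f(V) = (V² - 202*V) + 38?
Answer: 32067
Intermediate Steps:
U(b) = 5 (U(b) = 2 - (-5 + 4)*3 = 2 - (-1)*3 = 2 - 1*(-3) = 2 + 3 = 5)
f(V) = 38 + V² - 202*V
U(-3)*5801 + f(-14) = 5*5801 + (38 + (-14)² - 202*(-14)) = 29005 + (38 + 196 + 2828) = 29005 + 3062 = 32067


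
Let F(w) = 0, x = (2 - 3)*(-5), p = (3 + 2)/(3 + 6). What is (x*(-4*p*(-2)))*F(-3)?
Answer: 0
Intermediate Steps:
p = 5/9 ≈ 0.55556
x = 5 (x = -1*(-5) = 5)
(x*(-4*p*(-2)))*F(-3) = (5*(-4*5/9*(-2)))*0 = (5*(-20/9*(-2)))*0 = (5*(40/9))*0 = (200/9)*0 = 0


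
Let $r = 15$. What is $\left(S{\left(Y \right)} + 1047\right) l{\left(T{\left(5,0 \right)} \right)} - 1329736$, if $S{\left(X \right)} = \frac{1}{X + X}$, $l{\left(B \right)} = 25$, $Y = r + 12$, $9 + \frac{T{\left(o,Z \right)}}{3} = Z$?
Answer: $- \frac{70392269}{54} \approx -1.3036 \cdot 10^{6}$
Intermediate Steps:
$T{\left(o,Z \right)} = -27 + 3 Z$
$Y = 27$ ($Y = 15 + 12 = 27$)
$S{\left(X \right)} = \frac{1}{2 X}$
$\left(S{\left(Y \right)} + 1047\right) l{\left(T{\left(5,0 \right)} \right)} - 1329736 = \left(\frac{1}{2 \cdot 27} + 1047\right) 25 - 1329736 = \left(\frac{1}{2} \cdot \frac{1}{27} + 1047\right) 25 - 1329736 = \left(\frac{1}{54} + 1047\right) 25 - 1329736 = \frac{56539}{54} \cdot 25 - 1329736 = \frac{1413475}{54} - 1329736 = - \frac{70392269}{54}$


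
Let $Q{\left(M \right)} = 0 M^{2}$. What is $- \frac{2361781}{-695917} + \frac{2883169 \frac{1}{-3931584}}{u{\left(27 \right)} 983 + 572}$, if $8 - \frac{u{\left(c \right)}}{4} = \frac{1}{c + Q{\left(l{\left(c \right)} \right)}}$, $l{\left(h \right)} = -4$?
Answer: $\frac{2664387282527014475}{785087597611841024} \approx 3.3937$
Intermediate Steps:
$Q{\left(M \right)} = 0$
$u{\left(c \right)} = 32 - \frac{4}{c}$ ($u{\left(c \right)} = 32 - \frac{4}{c + 0} = 32 - \frac{4}{c}$)
$- \frac{2361781}{-695917} + \frac{2883169 \frac{1}{-3931584}}{u{\left(27 \right)} 983 + 572} = - \frac{2361781}{-695917} + \frac{2883169 \frac{1}{-3931584}}{\left(32 - \frac{4}{27}\right) 983 + 572} = \left(-2361781\right) \left(- \frac{1}{695917}\right) + \frac{2883169 \left(- \frac{1}{3931584}\right)}{\left(32 - \frac{4}{27}\right) 983 + 572} = \frac{2361781}{695917} - \frac{2883169}{3931584 \left(\left(32 - \frac{4}{27}\right) 983 + 572\right)} = \frac{2361781}{695917} - \frac{2883169}{3931584 \left(\frac{860}{27} \cdot 983 + 572\right)} = \frac{2361781}{695917} - \frac{2883169}{3931584 \left(\frac{845380}{27} + 572\right)} = \frac{2361781}{695917} - \frac{2883169}{3931584 \cdot \frac{860824}{27}} = \frac{2361781}{695917} - \frac{25948521}{1128133955072} = \frac{2664387282527014475}{785087597611841024}$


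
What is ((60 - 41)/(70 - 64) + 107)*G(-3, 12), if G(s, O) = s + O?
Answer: 1983/2 ≈ 991.50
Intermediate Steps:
G(s, O) = O + s
((60 - 41)/(70 - 64) + 107)*G(-3, 12) = ((60 - 41)/(70 - 64) + 107)*(12 - 3) = (19/6 + 107)*9 = (661/6)*9 = 1983/2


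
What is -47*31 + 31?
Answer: -1426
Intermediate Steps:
-47*31 + 31 = -1457 + 31 = -1426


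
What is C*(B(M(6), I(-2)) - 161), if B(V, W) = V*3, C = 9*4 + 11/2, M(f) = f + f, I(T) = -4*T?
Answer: -10375/2 ≈ -5187.5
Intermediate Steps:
M(f) = 2*f
C = 83/2 (C = 36 + 11*(1/2) = 36 + 11/2 = 83/2 ≈ 41.500)
B(V, W) = 3*V
C*(B(M(6), I(-2)) - 161) = 83*(3*(2*6) - 161)/2 = 83*(3*12 - 161)/2 = 83*(36 - 161)/2 = (83/2)*(-125) = -10375/2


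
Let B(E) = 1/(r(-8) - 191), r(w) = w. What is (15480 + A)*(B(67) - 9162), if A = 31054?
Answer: -84842603626/199 ≈ -4.2634e+8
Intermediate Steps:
B(E) = -1/199 (B(E) = 1/(-8 - 191) = 1/(-199) = -1/199)
(15480 + A)*(B(67) - 9162) = (15480 + 31054)*(-1/199 - 9162) = 46534*(-1823239/199) = -84842603626/199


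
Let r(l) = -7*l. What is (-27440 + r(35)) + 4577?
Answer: -23108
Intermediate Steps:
(-27440 + r(35)) + 4577 = (-27440 - 7*35) + 4577 = (-27440 - 245) + 4577 = -27685 + 4577 = -23108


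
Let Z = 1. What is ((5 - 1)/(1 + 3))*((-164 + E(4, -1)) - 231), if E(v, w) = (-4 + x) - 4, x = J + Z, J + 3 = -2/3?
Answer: -1217/3 ≈ -405.67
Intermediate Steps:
J = -11/3 (J = -3 - 2/3 = -11/3 ≈ -3.6667)
x = -8/3 (x = -11/3 + 1 = -8/3 ≈ -2.6667)
E(v, w) = -32/3 (E(v, w) = (-4 - 8/3) - 4 = -20/3 - 4 = -32/3)
((5 - 1)/(1 + 3))*((-164 + E(4, -1)) - 231) = ((5 - 1)/(1 + 3))*((-164 - 32/3) - 231) = (4/4)*(-524/3 - 231) = (4*(1/4))*(-1217/3) = 1*(-1217/3) = -1217/3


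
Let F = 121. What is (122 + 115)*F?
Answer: 28677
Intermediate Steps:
(122 + 115)*F = (122 + 115)*121 = 237*121 = 28677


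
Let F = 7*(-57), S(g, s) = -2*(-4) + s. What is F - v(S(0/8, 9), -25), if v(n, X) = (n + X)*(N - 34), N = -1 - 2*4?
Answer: -743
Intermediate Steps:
N = -9 (N = -1 - 8 = -9)
S(g, s) = 8 + s
F = -399
v(n, X) = -43*X - 43*n (v(n, X) = (n + X)*(-9 - 34) = (X + n)*(-43) = -43*X - 43*n)
F - v(S(0/8, 9), -25) = -399 - (-43*(-25) - 43*(8 + 9)) = -399 - (1075 - 43*17) = -399 - (1075 - 731) = -399 - 1*344 = -399 - 344 = -743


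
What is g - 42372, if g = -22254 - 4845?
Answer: -69471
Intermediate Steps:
g = -27099
g - 42372 = -27099 - 42372 = -69471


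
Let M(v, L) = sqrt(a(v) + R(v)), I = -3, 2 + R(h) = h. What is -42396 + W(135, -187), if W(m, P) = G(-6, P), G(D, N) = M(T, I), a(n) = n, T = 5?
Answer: -42396 + 2*sqrt(2) ≈ -42393.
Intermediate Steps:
R(h) = -2 + h
M(v, L) = sqrt(-2 + 2*v) (M(v, L) = sqrt(v + (-2 + v)) = sqrt(-2 + 2*v))
G(D, N) = 2*sqrt(2) (G(D, N) = sqrt(-2 + 2*5) = sqrt(-2 + 10) = sqrt(8) = 2*sqrt(2))
W(m, P) = 2*sqrt(2)
-42396 + W(135, -187) = -42396 + 2*sqrt(2)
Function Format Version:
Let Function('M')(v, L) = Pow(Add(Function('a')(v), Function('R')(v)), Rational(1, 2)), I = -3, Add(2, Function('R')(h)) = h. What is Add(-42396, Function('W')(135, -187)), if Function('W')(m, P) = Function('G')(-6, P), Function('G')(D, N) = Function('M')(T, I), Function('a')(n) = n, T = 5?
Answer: Add(-42396, Mul(2, Pow(2, Rational(1, 2)))) ≈ -42393.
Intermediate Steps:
Function('R')(h) = Add(-2, h)
Function('M')(v, L) = Pow(Add(-2, Mul(2, v)), Rational(1, 2)) (Function('M')(v, L) = Pow(Add(v, Add(-2, v)), Rational(1, 2)) = Pow(Add(-2, Mul(2, v)), Rational(1, 2)))
Function('G')(D, N) = Mul(2, Pow(2, Rational(1, 2))) (Function('G')(D, N) = Pow(Add(-2, Mul(2, 5)), Rational(1, 2)) = Pow(Add(-2, 10), Rational(1, 2)) = Pow(8, Rational(1, 2)) = Mul(2, Pow(2, Rational(1, 2))))
Function('W')(m, P) = Mul(2, Pow(2, Rational(1, 2)))
Add(-42396, Function('W')(135, -187)) = Add(-42396, Mul(2, Pow(2, Rational(1, 2))))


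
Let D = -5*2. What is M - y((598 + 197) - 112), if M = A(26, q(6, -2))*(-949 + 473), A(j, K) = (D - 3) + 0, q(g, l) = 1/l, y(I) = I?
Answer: 5505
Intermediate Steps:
D = -10
A(j, K) = -13 (A(j, K) = (-10 - 3) + 0 = -13 + 0 = -13)
M = 6188 (M = -13*(-949 + 473) = -13*(-476) = 6188)
M - y((598 + 197) - 112) = 6188 - ((598 + 197) - 112) = 6188 - (795 - 112) = 6188 - 1*683 = 6188 - 683 = 5505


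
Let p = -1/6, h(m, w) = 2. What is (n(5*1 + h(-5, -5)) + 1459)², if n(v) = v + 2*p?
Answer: 19333609/9 ≈ 2.1482e+6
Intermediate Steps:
p = -⅙ (p = -1*⅙ = -⅙ ≈ -0.16667)
n(v) = -⅓ + v (n(v) = v + 2*(-⅙) = v - ⅓ = -⅓ + v)
(n(5*1 + h(-5, -5)) + 1459)² = ((-⅓ + (5*1 + 2)) + 1459)² = ((-⅓ + (5 + 2)) + 1459)² = ((-⅓ + 7) + 1459)² = (20/3 + 1459)² = (4397/3)² = 19333609/9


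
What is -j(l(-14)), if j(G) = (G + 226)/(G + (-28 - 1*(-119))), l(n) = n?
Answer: -212/77 ≈ -2.7532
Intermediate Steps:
j(G) = (226 + G)/(91 + G) (j(G) = (226 + G)/(G + (-28 + 119)) = (226 + G)/(G + 91) = (226 + G)/(91 + G))
-j(l(-14)) = -(226 - 14)/(91 - 14) = -212/77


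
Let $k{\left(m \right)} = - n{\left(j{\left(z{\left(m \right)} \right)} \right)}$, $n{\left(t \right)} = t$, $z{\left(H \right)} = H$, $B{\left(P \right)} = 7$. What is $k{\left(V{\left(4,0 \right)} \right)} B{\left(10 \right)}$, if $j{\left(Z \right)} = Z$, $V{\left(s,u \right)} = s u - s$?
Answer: $28$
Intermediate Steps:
$V{\left(s,u \right)} = - s + s u$
$k{\left(m \right)} = - m$
$k{\left(V{\left(4,0 \right)} \right)} B{\left(10 \right)} = - 4 \left(-1 + 0\right) 7 = - 4 \left(-1\right) 7 = \left(-1\right) \left(-4\right) 7 = 4 \cdot 7 = 28$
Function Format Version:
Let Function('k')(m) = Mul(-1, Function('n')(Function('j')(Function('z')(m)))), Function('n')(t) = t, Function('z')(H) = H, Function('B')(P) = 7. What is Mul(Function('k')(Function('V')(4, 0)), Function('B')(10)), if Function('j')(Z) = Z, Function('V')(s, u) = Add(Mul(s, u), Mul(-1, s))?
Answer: 28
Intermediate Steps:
Function('V')(s, u) = Add(Mul(-1, s), Mul(s, u))
Function('k')(m) = Mul(-1, m)
Mul(Function('k')(Function('V')(4, 0)), Function('B')(10)) = Mul(Mul(-1, Mul(4, Add(-1, 0))), 7) = Mul(Mul(-1, Mul(4, -1)), 7) = Mul(Mul(-1, -4), 7) = Mul(4, 7) = 28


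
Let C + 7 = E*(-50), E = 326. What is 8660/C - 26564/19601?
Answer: -602923808/319633507 ≈ -1.8863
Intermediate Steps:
C = -16307 (C = -7 + 326*(-50) = -7 - 16300 = -16307)
8660/C - 26564/19601 = 8660/(-16307) - 26564/19601 = 8660*(-1/16307) - 26564*1/19601 = -8660/16307 - 26564/19601 = -602923808/319633507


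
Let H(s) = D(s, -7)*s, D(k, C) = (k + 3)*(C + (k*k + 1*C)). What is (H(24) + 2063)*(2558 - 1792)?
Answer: 280539074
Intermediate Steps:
D(k, C) = (3 + k)*(k² + 2*C) (D(k, C) = (3 + k)*(C + (k² + C)) = (3 + k)*(C + (C + k²)) = (3 + k)*(k² + 2*C))
H(s) = s*(-42 + s³ - 14*s + 3*s²) (H(s) = (s³ + 3*s² + 6*(-7) + 2*(-7)*s)*s = (s³ + 3*s² - 42 - 14*s)*s = (-42 + s³ - 14*s + 3*s²)*s = s*(-42 + s³ - 14*s + 3*s²))
(H(24) + 2063)*(2558 - 1792) = (24*(-42 + 24³ - 14*24 + 3*24²) + 2063)*(2558 - 1792) = (24*(-42 + 13824 - 336 + 3*576) + 2063)*766 = (24*(-42 + 13824 - 336 + 1728) + 2063)*766 = (24*15174 + 2063)*766 = (364176 + 2063)*766 = 366239*766 = 280539074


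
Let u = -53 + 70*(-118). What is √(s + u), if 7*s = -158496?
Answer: I*√1516809/7 ≈ 175.94*I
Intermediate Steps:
s = -158496/7 (s = (⅐)*(-158496) = -158496/7 ≈ -22642.)
u = -8313 (u = -53 - 8260 = -8313)
√(s + u) = √(-158496/7 - 8313) = √(-216687/7) = I*√1516809/7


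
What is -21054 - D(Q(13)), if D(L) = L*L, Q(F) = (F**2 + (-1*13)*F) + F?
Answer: -21223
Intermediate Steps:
Q(F) = F**2 - 12*F (Q(F) = (F**2 - 13*F) + F = F**2 - 12*F)
D(L) = L**2
-21054 - D(Q(13)) = -21054 - (13*(-12 + 13))**2 = -21054 - (13*1)**2 = -21054 - 1*13**2 = -21054 - 1*169 = -21054 - 169 = -21223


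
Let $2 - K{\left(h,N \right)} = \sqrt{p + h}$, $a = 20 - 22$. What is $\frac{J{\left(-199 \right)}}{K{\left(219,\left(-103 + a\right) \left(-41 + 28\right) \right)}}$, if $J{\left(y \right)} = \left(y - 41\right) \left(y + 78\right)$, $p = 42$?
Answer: $- \frac{58080}{257} - \frac{87120 \sqrt{29}}{257} \approx -2051.5$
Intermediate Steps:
$a = -2$ ($a = 20 - 22 = -2$)
$K{\left(h,N \right)} = 2 - \sqrt{42 + h}$
$J{\left(y \right)} = \left(-41 + y\right) \left(78 + y\right)$
$\frac{J{\left(-199 \right)}}{K{\left(219,\left(-103 + a\right) \left(-41 + 28\right) \right)}} = \frac{-3198 + \left(-199\right)^{2} + 37 \left(-199\right)}{2 - \sqrt{42 + 219}} = \frac{-3198 + 39601 - 7363}{2 - \sqrt{261}} = \frac{29040}{2 - 3 \sqrt{29}}$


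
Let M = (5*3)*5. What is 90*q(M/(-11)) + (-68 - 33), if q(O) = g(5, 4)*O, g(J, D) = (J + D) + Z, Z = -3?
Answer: -41611/11 ≈ -3782.8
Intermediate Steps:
M = 75 (M = 15*5 = 75)
g(J, D) = -3 + D + J (g(J, D) = (J + D) - 3 = (D + J) - 3 = -3 + D + J)
q(O) = 6*O (q(O) = (-3 + 4 + 5)*O = 6*O)
90*q(M/(-11)) + (-68 - 33) = 90*(6*(75/(-11))) + (-68 - 33) = 90*(6*(75*(-1/11))) - 101 = 90*(6*(-75/11)) - 101 = 90*(-450/11) - 101 = -40500/11 - 101 = -41611/11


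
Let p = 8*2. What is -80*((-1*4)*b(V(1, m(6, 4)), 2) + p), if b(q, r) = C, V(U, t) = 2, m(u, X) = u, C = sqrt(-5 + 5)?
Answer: -1280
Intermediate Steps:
C = 0 (C = sqrt(0) = 0)
b(q, r) = 0
p = 16
-80*((-1*4)*b(V(1, m(6, 4)), 2) + p) = -80*(-1*4*0 + 16) = -80*(-4*0 + 16) = -80*(0 + 16) = -80*16 = -1280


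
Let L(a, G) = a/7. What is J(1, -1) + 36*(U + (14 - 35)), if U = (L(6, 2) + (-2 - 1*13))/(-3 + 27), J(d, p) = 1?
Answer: -10867/14 ≈ -776.21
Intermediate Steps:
L(a, G) = a/7 (L(a, G) = a*(⅐) = a/7)
U = -33/56 (U = ((⅐)*6 + (-2 - 1*13))/(-3 + 27) = (6/7 + (-2 - 13))/24 = (6/7 - 15)*(1/24) = -99/7*1/24 = -33/56 ≈ -0.58929)
J(1, -1) + 36*(U + (14 - 35)) = 1 + 36*(-33/56 + (14 - 35)) = 1 + 36*(-33/56 - 21) = 1 + 36*(-1209/56) = 1 - 10881/14 = -10867/14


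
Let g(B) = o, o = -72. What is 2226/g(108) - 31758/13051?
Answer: -5223017/156612 ≈ -33.350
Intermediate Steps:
g(B) = -72
2226/g(108) - 31758/13051 = 2226/(-72) - 31758/13051 = 2226*(-1/72) - 31758*1/13051 = -371/12 - 31758/13051 = -5223017/156612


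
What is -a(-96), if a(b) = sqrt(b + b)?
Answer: -8*I*sqrt(3) ≈ -13.856*I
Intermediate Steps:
a(b) = sqrt(2)*sqrt(b) (a(b) = sqrt(2*b) = sqrt(2)*sqrt(b))
-a(-96) = -sqrt(2)*sqrt(-96) = -sqrt(2)*4*I*sqrt(6) = -8*I*sqrt(3)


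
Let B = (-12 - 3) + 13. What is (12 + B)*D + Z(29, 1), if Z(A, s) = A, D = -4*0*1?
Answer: 29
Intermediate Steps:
D = 0 (D = 0*1 = 0)
B = -2 (B = -15 + 13 = -2)
(12 + B)*D + Z(29, 1) = (12 - 2)*0 + 29 = 10*0 + 29 = 0 + 29 = 29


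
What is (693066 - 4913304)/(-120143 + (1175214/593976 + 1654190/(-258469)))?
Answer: 35994968554598504/1024753261599137 ≈ 35.125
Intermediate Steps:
(693066 - 4913304)/(-120143 + (1175214/593976 + 1654190/(-258469))) = -4220238/(-120143 + (1175214*(1/593976) + 1654190*(-1/258469))) = -4220238/(-120143 + (195869/98996 - 1654190/258469)) = -4220238/(-120143 - 113132128679/25587397124) = -4220238/(-3074259784797411/25587397124) = -4220238*(-25587397124/3074259784797411) = 35994968554598504/1024753261599137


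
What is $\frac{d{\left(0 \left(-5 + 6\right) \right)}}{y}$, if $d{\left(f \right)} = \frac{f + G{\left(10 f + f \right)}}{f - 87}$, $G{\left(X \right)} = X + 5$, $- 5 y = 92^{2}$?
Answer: $\frac{25}{736368} \approx 3.395 \cdot 10^{-5}$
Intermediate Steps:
$y = - \frac{8464}{5}$ ($y = - \frac{92^{2}}{5} = \left(- \frac{1}{5}\right) 8464 = - \frac{8464}{5} \approx -1692.8$)
$G{\left(X \right)} = 5 + X$
$d{\left(f \right)} = \frac{5 + 12 f}{-87 + f}$ ($d{\left(f \right)} = \frac{f + \left(5 + \left(10 f + f\right)\right)}{f - 87} = \frac{f + \left(5 + 11 f\right)}{-87 + f} = \frac{5 + 12 f}{-87 + f}$)
$\frac{d{\left(0 \left(-5 + 6\right) \right)}}{y} = \frac{\frac{1}{-87 + 0 \left(-5 + 6\right)} \left(5 + 12 \cdot 0 \left(-5 + 6\right)\right)}{- \frac{8464}{5}} = \frac{5 + 12 \cdot 0 \cdot 1}{-87 + 0 \cdot 1} \left(- \frac{5}{8464}\right) = \frac{5 + 12 \cdot 0}{-87 + 0} \left(- \frac{5}{8464}\right) = \frac{5 + 0}{-87} \left(- \frac{5}{8464}\right) = \left(- \frac{1}{87}\right) 5 \left(- \frac{5}{8464}\right) = \left(- \frac{5}{87}\right) \left(- \frac{5}{8464}\right) = \frac{25}{736368}$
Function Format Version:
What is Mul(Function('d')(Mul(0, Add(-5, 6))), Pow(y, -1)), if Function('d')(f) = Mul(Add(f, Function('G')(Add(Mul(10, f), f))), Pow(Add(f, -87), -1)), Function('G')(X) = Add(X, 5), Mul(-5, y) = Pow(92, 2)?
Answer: Rational(25, 736368) ≈ 3.3950e-5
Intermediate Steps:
y = Rational(-8464, 5) (y = Mul(Rational(-1, 5), Pow(92, 2)) = Mul(Rational(-1, 5), 8464) = Rational(-8464, 5) ≈ -1692.8)
Function('G')(X) = Add(5, X)
Function('d')(f) = Mul(Pow(Add(-87, f), -1), Add(5, Mul(12, f))) (Function('d')(f) = Mul(Add(f, Add(5, Add(Mul(10, f), f))), Pow(Add(f, -87), -1)) = Mul(Add(f, Add(5, Mul(11, f))), Pow(Add(-87, f), -1)) = Mul(Add(5, Mul(12, f)), Pow(Add(-87, f), -1)) = Mul(Pow(Add(-87, f), -1), Add(5, Mul(12, f))))
Mul(Function('d')(Mul(0, Add(-5, 6))), Pow(y, -1)) = Mul(Mul(Pow(Add(-87, Mul(0, Add(-5, 6))), -1), Add(5, Mul(12, Mul(0, Add(-5, 6))))), Pow(Rational(-8464, 5), -1)) = Mul(Mul(Pow(Add(-87, Mul(0, 1)), -1), Add(5, Mul(12, Mul(0, 1)))), Rational(-5, 8464)) = Mul(Mul(Pow(Add(-87, 0), -1), Add(5, Mul(12, 0))), Rational(-5, 8464)) = Mul(Mul(Pow(-87, -1), Add(5, 0)), Rational(-5, 8464)) = Mul(Mul(Rational(-1, 87), 5), Rational(-5, 8464)) = Mul(Rational(-5, 87), Rational(-5, 8464)) = Rational(25, 736368)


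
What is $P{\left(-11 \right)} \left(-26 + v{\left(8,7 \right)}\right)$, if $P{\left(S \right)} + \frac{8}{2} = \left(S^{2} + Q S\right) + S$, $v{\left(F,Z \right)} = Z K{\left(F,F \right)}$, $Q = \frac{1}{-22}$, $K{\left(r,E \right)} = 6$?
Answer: $1704$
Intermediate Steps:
$Q = - \frac{1}{22} \approx -0.045455$
$v{\left(F,Z \right)} = 6 Z$ ($v{\left(F,Z \right)} = Z 6 = 6 Z$)
$P{\left(S \right)} = -4 + S^{2} + \frac{21 S}{22}$ ($P{\left(S \right)} = -4 + \left(\left(S^{2} - \frac{S}{22}\right) + S\right) = -4 + \left(S^{2} + \frac{21 S}{22}\right) = -4 + S^{2} + \frac{21 S}{22}$)
$P{\left(-11 \right)} \left(-26 + v{\left(8,7 \right)}\right) = \left(-4 + \left(-11\right)^{2} + \frac{21}{22} \left(-11\right)\right) \left(-26 + 6 \cdot 7\right) = \left(-4 + 121 - \frac{21}{2}\right) \left(-26 + 42\right) = \frac{213}{2} \cdot 16 = 1704$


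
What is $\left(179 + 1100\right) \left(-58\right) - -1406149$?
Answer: $1331967$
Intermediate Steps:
$\left(179 + 1100\right) \left(-58\right) - -1406149 = 1279 \left(-58\right) + 1406149 = -74182 + 1406149 = 1331967$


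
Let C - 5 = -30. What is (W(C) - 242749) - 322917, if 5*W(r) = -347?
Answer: -2828677/5 ≈ -5.6574e+5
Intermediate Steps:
C = -25 (C = 5 - 30 = -25)
W(r) = -347/5 (W(r) = (⅕)*(-347) = -347/5)
(W(C) - 242749) - 322917 = (-347/5 - 242749) - 322917 = -1214092/5 - 322917 = -2828677/5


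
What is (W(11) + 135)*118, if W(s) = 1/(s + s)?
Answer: 175289/11 ≈ 15935.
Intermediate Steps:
W(s) = 1/(2*s)
(W(11) + 135)*118 = ((1/2)/11 + 135)*118 = ((1/2)*(1/11) + 135)*118 = (1/22 + 135)*118 = (2971/22)*118 = 175289/11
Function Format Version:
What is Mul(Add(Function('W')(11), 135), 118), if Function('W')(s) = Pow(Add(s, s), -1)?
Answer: Rational(175289, 11) ≈ 15935.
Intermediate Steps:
Function('W')(s) = Mul(Rational(1, 2), Pow(s, -1)) (Function('W')(s) = Pow(Mul(2, s), -1) = Mul(Rational(1, 2), Pow(s, -1)))
Mul(Add(Function('W')(11), 135), 118) = Mul(Add(Mul(Rational(1, 2), Pow(11, -1)), 135), 118) = Mul(Add(Mul(Rational(1, 2), Rational(1, 11)), 135), 118) = Mul(Add(Rational(1, 22), 135), 118) = Mul(Rational(2971, 22), 118) = Rational(175289, 11)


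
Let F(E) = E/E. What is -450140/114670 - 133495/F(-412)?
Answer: -1530832179/11467 ≈ -1.3350e+5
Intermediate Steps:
F(E) = 1
-450140/114670 - 133495/F(-412) = -450140/114670 - 133495/1 = -450140*1/114670 - 133495*1 = -45014/11467 - 133495 = -1530832179/11467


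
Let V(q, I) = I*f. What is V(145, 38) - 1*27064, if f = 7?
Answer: -26798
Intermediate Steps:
V(q, I) = 7*I (V(q, I) = I*7 = 7*I)
V(145, 38) - 1*27064 = 7*38 - 1*27064 = 266 - 27064 = -26798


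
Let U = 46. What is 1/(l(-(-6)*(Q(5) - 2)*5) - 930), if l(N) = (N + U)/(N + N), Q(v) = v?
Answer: -45/41816 ≈ -0.0010761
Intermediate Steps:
l(N) = (46 + N)/(2*N) (l(N) = (N + 46)/(N + N) = (46 + N)/((2*N)) = (46 + N)*(1/(2*N)) = (46 + N)/(2*N))
1/(l(-(-6)*(Q(5) - 2)*5) - 930) = 1/((46 - (-6)*(5 - 2)*5)/(2*((-(-6)*(5 - 2)*5))) - 930) = 1/((46 - (-6)*3*5)/(2*((-(-6)*3*5))) - 930) = 1/((46 - 3*(-6)*5)/(2*((-3*(-6)*5))) - 930) = 1/((46 + 18*5)/(2*((18*5))) - 930) = 1/((½)*(46 + 90)/90 - 930) = 1/((½)*(1/90)*136 - 930) = 1/(34/45 - 930) = 1/(-41816/45) = -45/41816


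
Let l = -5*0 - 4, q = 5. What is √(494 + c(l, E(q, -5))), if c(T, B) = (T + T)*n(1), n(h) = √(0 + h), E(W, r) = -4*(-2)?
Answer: 9*√6 ≈ 22.045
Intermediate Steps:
E(W, r) = 8
n(h) = √h
l = -4 (l = 0 - 4 = -4)
c(T, B) = 2*T (c(T, B) = (T + T)*√1 = (2*T)*1 = 2*T)
√(494 + c(l, E(q, -5))) = √(494 + 2*(-4)) = √(494 - 8) = √486 = 9*√6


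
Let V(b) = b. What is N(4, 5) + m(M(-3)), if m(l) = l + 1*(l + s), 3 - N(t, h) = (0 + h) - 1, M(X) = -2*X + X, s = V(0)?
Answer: 5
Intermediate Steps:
s = 0
M(X) = -X
N(t, h) = 4 - h (N(t, h) = 3 - ((0 + h) - 1) = 3 - (h - 1) = 3 - (-1 + h) = 3 + (1 - h) = 4 - h)
m(l) = 2*l (m(l) = l + 1*(l + 0) = l + 1*l = l + l = 2*l)
N(4, 5) + m(M(-3)) = (4 - 1*5) + 2*(-1*(-3)) = (4 - 5) + 2*3 = -1 + 6 = 5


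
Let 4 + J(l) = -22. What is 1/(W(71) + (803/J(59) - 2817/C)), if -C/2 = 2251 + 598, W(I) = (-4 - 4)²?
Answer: 37037/1244805 ≈ 0.029753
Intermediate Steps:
W(I) = 64 (W(I) = (-8)² = 64)
J(l) = -26 (J(l) = -4 - 22 = -26)
C = -5698 (C = -2*(2251 + 598) = -2*2849 = -5698)
1/(W(71) + (803/J(59) - 2817/C)) = 1/(64 + (803/(-26) - 2817/(-5698))) = 1/(64 + (803*(-1/26) - 2817*(-1/5698))) = 1/(64 + (-803/26 + 2817/5698)) = 1/(64 - 1125563/37037) = 1/(1244805/37037) = 37037/1244805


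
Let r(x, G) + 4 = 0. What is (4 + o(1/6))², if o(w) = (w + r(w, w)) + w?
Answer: ⅑ ≈ 0.11111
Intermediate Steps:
r(x, G) = -4 (r(x, G) = -4 + 0 = -4)
o(w) = -4 + 2*w (o(w) = (w - 4) + w = (-4 + w) + w = -4 + 2*w)
(4 + o(1/6))² = (4 + (-4 + 2/6))² = (4 + (-4 + 2*(⅙)))² = (4 + (-4 + ⅓))² = (4 - 11/3)² = (⅓)² = ⅑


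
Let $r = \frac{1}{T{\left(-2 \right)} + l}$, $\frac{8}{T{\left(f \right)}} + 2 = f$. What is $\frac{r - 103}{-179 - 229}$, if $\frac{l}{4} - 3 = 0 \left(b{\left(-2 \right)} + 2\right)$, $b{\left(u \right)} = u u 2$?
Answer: $\frac{343}{1360} \approx 0.25221$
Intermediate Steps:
$b{\left(u \right)} = 2 u^{2}$ ($b{\left(u \right)} = u^{2} \cdot 2 = 2 u^{2}$)
$T{\left(f \right)} = \frac{8}{-2 + f}$
$l = 12$ ($l = 12 + 4 \cdot 0 \left(2 \left(-2\right)^{2} + 2\right) = 12 + 4 \cdot 0 \left(2 \cdot 4 + 2\right) = 12 + 4 \cdot 0 \left(8 + 2\right) = 12 + 4 \cdot 0 \cdot 10 = 12 + 4 \cdot 0 = 12 + 0 = 12$)
$r = \frac{1}{10}$ ($r = \frac{1}{\frac{8}{-2 - 2} + 12} = \frac{1}{\frac{8}{-4} + 12} = \frac{1}{8 \left(- \frac{1}{4}\right) + 12} = \frac{1}{-2 + 12} = \frac{1}{10} \approx 0.1$)
$\frac{r - 103}{-179 - 229} = \frac{\frac{1}{10} - 103}{-179 - 229} = \frac{\frac{1}{10} - 103}{-408} = \left(- \frac{1}{408}\right) \left(- \frac{1029}{10}\right) = \frac{343}{1360}$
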